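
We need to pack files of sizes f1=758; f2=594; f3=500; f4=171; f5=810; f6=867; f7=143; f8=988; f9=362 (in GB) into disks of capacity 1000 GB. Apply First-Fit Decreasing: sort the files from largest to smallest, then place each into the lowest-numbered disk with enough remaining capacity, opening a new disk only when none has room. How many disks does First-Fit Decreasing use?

Sorted descending: 988, 867, 810, 758, 594, 500, 362, 171, 143.
988 GB → disk 1 (remaining 12 GB)
867 GB → disk 2 (remaining 133 GB)
810 GB → disk 3 (remaining 190 GB)
758 GB → disk 4 (remaining 242 GB)
594 GB → disk 5 (remaining 406 GB)
500 GB → disk 6 (remaining 500 GB)
362 GB → disk 5 (remaining 44 GB)
171 GB → disk 3 (remaining 19 GB)
143 GB → disk 4 (remaining 99 GB)
Final disks: [988] [867] [810,171] [758,143] [594,362] [500].

6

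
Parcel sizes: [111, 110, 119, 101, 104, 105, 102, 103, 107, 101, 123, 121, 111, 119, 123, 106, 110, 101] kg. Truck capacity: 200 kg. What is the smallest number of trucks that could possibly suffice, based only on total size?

10 trucks

Total size = 111 + 110 + 119 + 101 + 104 + 105 + 102 + 103 + 107 + 101 + 123 + 121 + 111 + 119 + 123 + 106 + 110 + 101 = 1977 kg.
⌈1977 / 200⌉ = 10.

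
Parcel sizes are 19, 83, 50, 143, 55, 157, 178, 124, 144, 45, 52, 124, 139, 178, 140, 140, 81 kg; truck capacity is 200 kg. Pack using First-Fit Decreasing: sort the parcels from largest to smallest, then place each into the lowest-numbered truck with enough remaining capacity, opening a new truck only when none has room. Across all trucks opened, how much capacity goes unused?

Sorted descending: 178, 178, 157, 144, 143, 140, 140, 139, 124, 124, 83, 81, 55, 52, 50, 45, 19.
178 kg → truck 1 (remaining 22 kg)
178 kg → truck 2 (remaining 22 kg)
157 kg → truck 3 (remaining 43 kg)
144 kg → truck 4 (remaining 56 kg)
143 kg → truck 5 (remaining 57 kg)
140 kg → truck 6 (remaining 60 kg)
140 kg → truck 7 (remaining 60 kg)
139 kg → truck 8 (remaining 61 kg)
124 kg → truck 9 (remaining 76 kg)
124 kg → truck 10 (remaining 76 kg)
83 kg → truck 11 (remaining 117 kg)
81 kg → truck 11 (remaining 36 kg)
55 kg → truck 4 (remaining 1 kg)
52 kg → truck 5 (remaining 5 kg)
50 kg → truck 6 (remaining 10 kg)
45 kg → truck 7 (remaining 15 kg)
19 kg → truck 1 (remaining 3 kg)
11 trucks × 200 kg = 2200 kg; used 1852 kg; unused 348 kg.

348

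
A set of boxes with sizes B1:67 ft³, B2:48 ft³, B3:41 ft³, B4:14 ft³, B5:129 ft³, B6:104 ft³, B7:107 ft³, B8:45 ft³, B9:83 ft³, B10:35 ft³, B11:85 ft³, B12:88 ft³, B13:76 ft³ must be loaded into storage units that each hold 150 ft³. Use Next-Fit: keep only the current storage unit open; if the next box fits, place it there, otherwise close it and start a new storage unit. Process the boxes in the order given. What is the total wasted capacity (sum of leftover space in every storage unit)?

428

B1 (67 ft³) → storage unit 1 (remaining 83 ft³)
B2 (48 ft³) → storage unit 1 (remaining 35 ft³)
B3 (41 ft³) → storage unit 2 (remaining 109 ft³)
B4 (14 ft³) → storage unit 2 (remaining 95 ft³)
B5 (129 ft³) → storage unit 3 (remaining 21 ft³)
B6 (104 ft³) → storage unit 4 (remaining 46 ft³)
B7 (107 ft³) → storage unit 5 (remaining 43 ft³)
B8 (45 ft³) → storage unit 6 (remaining 105 ft³)
B9 (83 ft³) → storage unit 6 (remaining 22 ft³)
B10 (35 ft³) → storage unit 7 (remaining 115 ft³)
B11 (85 ft³) → storage unit 7 (remaining 30 ft³)
B12 (88 ft³) → storage unit 8 (remaining 62 ft³)
B13 (76 ft³) → storage unit 9 (remaining 74 ft³)
9 storage units × 150 ft³ = 1350 ft³; used 922 ft³; unused 428 ft³.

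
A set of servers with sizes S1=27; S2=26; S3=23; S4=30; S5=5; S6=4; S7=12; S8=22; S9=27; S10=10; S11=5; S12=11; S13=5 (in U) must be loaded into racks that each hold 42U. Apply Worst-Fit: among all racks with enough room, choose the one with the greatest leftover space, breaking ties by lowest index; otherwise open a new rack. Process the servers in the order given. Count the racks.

6

Put S1 (27U) in rack 1; 15U remain.
Put S2 (26U) in rack 2; 16U remain.
Put S3 (23U) in rack 3; 19U remain.
Put S4 (30U) in rack 4; 12U remain.
Put S5 (5U) in rack 3; 14U remain.
Put S6 (4U) in rack 2; 12U remain.
Put S7 (12U) in rack 1; 3U remain.
Put S8 (22U) in rack 5; 20U remain.
Put S9 (27U) in rack 6; 15U remain.
Put S10 (10U) in rack 5; 10U remain.
Put S11 (5U) in rack 6; 10U remain.
Put S12 (11U) in rack 3; 3U remain.
Put S13 (5U) in rack 2; 7U remain.
Final racks: [27,12] [26,4,5] [23,5,11] [30] [22,10] [27,5].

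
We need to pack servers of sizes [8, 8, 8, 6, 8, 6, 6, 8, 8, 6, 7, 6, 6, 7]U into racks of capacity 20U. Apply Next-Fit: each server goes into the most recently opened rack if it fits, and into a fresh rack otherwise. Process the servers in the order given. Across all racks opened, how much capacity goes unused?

22

Put 8U in rack 1; 12U remain.
Put 8U in rack 1; 4U remain.
Put 8U in rack 2; 12U remain.
Put 6U in rack 2; 6U remain.
Put 8U in rack 3; 12U remain.
Put 6U in rack 3; 6U remain.
Put 6U in rack 3; 0U remain.
Put 8U in rack 4; 12U remain.
Put 8U in rack 4; 4U remain.
Put 6U in rack 5; 14U remain.
Put 7U in rack 5; 7U remain.
Put 6U in rack 5; 1U remain.
Put 6U in rack 6; 14U remain.
Put 7U in rack 6; 7U remain.
6 racks × 20U = 120U; used 98U; unused 22U.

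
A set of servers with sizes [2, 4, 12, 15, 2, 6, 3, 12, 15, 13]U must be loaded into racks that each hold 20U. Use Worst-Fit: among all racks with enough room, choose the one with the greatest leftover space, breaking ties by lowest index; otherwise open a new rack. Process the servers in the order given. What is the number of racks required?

Put 2U in rack 1; 18U remain.
Put 4U in rack 1; 14U remain.
Put 12U in rack 1; 2U remain.
Put 15U in rack 2; 5U remain.
Put 2U in rack 2; 3U remain.
Put 6U in rack 3; 14U remain.
Put 3U in rack 3; 11U remain.
Put 12U in rack 4; 8U remain.
Put 15U in rack 5; 5U remain.
Put 13U in rack 6; 7U remain.

6 racks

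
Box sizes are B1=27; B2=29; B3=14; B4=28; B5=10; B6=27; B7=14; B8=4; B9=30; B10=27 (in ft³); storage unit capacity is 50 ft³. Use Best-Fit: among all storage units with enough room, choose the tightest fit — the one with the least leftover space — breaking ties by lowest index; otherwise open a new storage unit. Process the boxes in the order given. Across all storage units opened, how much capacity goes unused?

storage unit 1: place B1 (27 ft³), 23 ft³ left
storage unit 2: place B2 (29 ft³), 21 ft³ left
storage unit 2: place B3 (14 ft³), 7 ft³ left
storage unit 3: place B4 (28 ft³), 22 ft³ left
storage unit 3: place B5 (10 ft³), 12 ft³ left
storage unit 4: place B6 (27 ft³), 23 ft³ left
storage unit 1: place B7 (14 ft³), 9 ft³ left
storage unit 2: place B8 (4 ft³), 3 ft³ left
storage unit 5: place B9 (30 ft³), 20 ft³ left
storage unit 6: place B10 (27 ft³), 23 ft³ left
6 storage units × 50 ft³ = 300 ft³; used 210 ft³; unused 90 ft³.

90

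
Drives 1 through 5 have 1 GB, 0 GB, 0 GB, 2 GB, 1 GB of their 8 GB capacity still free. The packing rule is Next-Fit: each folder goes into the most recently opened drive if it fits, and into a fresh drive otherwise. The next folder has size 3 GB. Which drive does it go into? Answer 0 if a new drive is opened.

0

Next-Fit only looks at drive 5, which has 1 GB free.
3 GB does not fit, so a new drive is opened.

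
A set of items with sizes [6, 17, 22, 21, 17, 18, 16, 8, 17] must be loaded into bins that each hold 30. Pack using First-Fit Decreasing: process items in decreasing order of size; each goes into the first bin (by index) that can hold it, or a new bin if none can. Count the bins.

Sorted descending: 22, 21, 18, 17, 17, 17, 16, 8, 6.
22 → bin 1 (remaining 8)
21 → bin 2 (remaining 9)
18 → bin 3 (remaining 12)
17 → bin 4 (remaining 13)
17 → bin 5 (remaining 13)
17 → bin 6 (remaining 13)
16 → bin 7 (remaining 14)
8 → bin 1 (remaining 0)
6 → bin 2 (remaining 3)

7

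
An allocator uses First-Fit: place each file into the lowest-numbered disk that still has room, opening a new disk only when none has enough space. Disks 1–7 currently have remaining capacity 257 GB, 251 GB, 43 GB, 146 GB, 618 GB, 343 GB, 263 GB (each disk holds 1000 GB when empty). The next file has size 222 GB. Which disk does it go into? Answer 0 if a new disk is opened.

1

Disks with room: disk 1 (257 GB), disk 2 (251 GB), disk 5 (618 GB), disk 6 (343 GB), disk 7 (263 GB).
The first with room is disk 1.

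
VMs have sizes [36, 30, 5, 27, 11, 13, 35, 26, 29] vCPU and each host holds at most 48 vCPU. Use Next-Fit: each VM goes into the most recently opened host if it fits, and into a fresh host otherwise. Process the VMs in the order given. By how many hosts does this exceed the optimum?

0

Next-Fit: [36] [30,5] [27,11] [13,35] [26] [29] → 6 hosts.
6 VMs exceed 24 vCPU (half the capacity), and no two of those can share a host, so at least 6 hosts are needed.
So 6 is already optimal.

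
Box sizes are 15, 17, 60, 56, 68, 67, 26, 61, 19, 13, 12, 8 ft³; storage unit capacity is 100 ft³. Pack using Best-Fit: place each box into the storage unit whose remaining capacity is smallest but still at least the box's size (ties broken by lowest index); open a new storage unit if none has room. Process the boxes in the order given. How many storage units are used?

storage unit 1: place 15 ft³, 85 ft³ left
storage unit 1: place 17 ft³, 68 ft³ left
storage unit 1: place 60 ft³, 8 ft³ left
storage unit 2: place 56 ft³, 44 ft³ left
storage unit 3: place 68 ft³, 32 ft³ left
storage unit 4: place 67 ft³, 33 ft³ left
storage unit 3: place 26 ft³, 6 ft³ left
storage unit 5: place 61 ft³, 39 ft³ left
storage unit 4: place 19 ft³, 14 ft³ left
storage unit 4: place 13 ft³, 1 ft³ left
storage unit 5: place 12 ft³, 27 ft³ left
storage unit 1: place 8 ft³, 0 ft³ left
Final storage units: [15,17,60,8] [56] [68,26] [67,19,13] [61,12].

5 storage units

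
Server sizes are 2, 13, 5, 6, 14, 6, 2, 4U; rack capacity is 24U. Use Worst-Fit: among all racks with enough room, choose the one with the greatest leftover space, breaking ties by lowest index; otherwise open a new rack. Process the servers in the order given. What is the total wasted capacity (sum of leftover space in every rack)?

2U → rack 1 (remaining 22U)
13U → rack 1 (remaining 9U)
5U → rack 1 (remaining 4U)
6U → rack 2 (remaining 18U)
14U → rack 2 (remaining 4U)
6U → rack 3 (remaining 18U)
2U → rack 3 (remaining 16U)
4U → rack 3 (remaining 12U)
3 racks × 24U = 72U; used 52U; unused 20U.

20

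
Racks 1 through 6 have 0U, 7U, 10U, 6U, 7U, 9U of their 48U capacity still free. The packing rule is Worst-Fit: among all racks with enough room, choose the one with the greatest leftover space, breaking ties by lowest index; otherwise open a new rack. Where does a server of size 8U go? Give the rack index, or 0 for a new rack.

3

Racks with room: rack 3 (10U), rack 6 (9U).
Most room is rack 3 with 10U free.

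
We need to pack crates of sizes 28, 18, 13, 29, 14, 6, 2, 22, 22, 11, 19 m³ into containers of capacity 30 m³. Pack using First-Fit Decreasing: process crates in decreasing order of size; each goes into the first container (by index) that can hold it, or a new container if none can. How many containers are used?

7

Sorted descending: 29, 28, 22, 22, 19, 18, 14, 13, 11, 6, 2.
Put 29 m³ in container 1; 1 m³ remain.
Put 28 m³ in container 2; 2 m³ remain.
Put 22 m³ in container 3; 8 m³ remain.
Put 22 m³ in container 4; 8 m³ remain.
Put 19 m³ in container 5; 11 m³ remain.
Put 18 m³ in container 6; 12 m³ remain.
Put 14 m³ in container 7; 16 m³ remain.
Put 13 m³ in container 7; 3 m³ remain.
Put 11 m³ in container 5; 0 m³ remain.
Put 6 m³ in container 3; 2 m³ remain.
Put 2 m³ in container 2; 0 m³ remain.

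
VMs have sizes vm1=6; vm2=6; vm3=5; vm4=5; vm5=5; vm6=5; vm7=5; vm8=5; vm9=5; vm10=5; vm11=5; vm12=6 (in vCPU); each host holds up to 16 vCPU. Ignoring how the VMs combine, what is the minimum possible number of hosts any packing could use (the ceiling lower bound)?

Total size = 6 + 6 + 5 + 5 + 5 + 5 + 5 + 5 + 5 + 5 + 5 + 6 = 63 vCPU.
⌈63 / 16⌉ = 4.

4 hosts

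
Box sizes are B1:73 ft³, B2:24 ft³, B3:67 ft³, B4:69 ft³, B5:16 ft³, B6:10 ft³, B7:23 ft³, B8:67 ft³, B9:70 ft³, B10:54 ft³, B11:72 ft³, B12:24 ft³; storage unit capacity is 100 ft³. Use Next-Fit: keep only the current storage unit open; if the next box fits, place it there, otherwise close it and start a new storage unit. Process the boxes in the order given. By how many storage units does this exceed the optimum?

0

Next-Fit: [73,24] [67] [69,16,10] [23,67] [70] [54] [72,24] → 7 storage units.
7 boxes exceed 50 ft³ (half the capacity), and no two of those can share a storage unit, so at least 7 storage units are needed.
So 7 is already optimal.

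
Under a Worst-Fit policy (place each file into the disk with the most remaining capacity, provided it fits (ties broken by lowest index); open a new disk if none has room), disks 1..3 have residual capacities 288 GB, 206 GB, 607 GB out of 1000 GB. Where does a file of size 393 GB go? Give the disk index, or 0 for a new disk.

Disks with room: disk 3 (607 GB).
Most room is disk 3 with 607 GB free.

3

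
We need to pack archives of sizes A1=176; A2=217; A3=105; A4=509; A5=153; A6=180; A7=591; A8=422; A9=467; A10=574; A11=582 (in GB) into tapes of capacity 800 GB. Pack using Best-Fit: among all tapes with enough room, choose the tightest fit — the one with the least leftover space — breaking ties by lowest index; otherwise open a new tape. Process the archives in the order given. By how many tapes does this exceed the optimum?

1

Best-Fit: [176,217,105,180] [509,153] [591] [422] [467] [574] [582] → 7 tapes.
6 archives exceed 400 GB (half the capacity), and no two of those can share a tape, so at least 6 tapes are needed.
An optimal packing achieves that bound: [591,180] [582,217] [574,176] [509,153,105] [467] [422] → 6 tapes.
Excess: 7 − 6 = 1.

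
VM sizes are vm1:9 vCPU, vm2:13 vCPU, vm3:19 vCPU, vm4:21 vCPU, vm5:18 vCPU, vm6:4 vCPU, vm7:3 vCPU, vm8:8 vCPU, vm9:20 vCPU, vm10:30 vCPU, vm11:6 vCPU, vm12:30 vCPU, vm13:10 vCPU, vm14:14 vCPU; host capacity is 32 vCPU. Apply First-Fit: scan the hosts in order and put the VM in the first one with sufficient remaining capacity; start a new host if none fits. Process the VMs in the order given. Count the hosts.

8 hosts

vm1 (9 vCPU) → host 1 (remaining 23 vCPU)
vm2 (13 vCPU) → host 1 (remaining 10 vCPU)
vm3 (19 vCPU) → host 2 (remaining 13 vCPU)
vm4 (21 vCPU) → host 3 (remaining 11 vCPU)
vm5 (18 vCPU) → host 4 (remaining 14 vCPU)
vm6 (4 vCPU) → host 1 (remaining 6 vCPU)
vm7 (3 vCPU) → host 1 (remaining 3 vCPU)
vm8 (8 vCPU) → host 2 (remaining 5 vCPU)
vm9 (20 vCPU) → host 5 (remaining 12 vCPU)
vm10 (30 vCPU) → host 6 (remaining 2 vCPU)
vm11 (6 vCPU) → host 3 (remaining 5 vCPU)
vm12 (30 vCPU) → host 7 (remaining 2 vCPU)
vm13 (10 vCPU) → host 4 (remaining 4 vCPU)
vm14 (14 vCPU) → host 8 (remaining 18 vCPU)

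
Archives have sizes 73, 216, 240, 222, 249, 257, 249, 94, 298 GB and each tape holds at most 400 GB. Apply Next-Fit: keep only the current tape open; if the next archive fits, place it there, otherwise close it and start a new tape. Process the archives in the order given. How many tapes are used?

7

73 GB → tape 1 (remaining 327 GB)
216 GB → tape 1 (remaining 111 GB)
240 GB → tape 2 (remaining 160 GB)
222 GB → tape 3 (remaining 178 GB)
249 GB → tape 4 (remaining 151 GB)
257 GB → tape 5 (remaining 143 GB)
249 GB → tape 6 (remaining 151 GB)
94 GB → tape 6 (remaining 57 GB)
298 GB → tape 7 (remaining 102 GB)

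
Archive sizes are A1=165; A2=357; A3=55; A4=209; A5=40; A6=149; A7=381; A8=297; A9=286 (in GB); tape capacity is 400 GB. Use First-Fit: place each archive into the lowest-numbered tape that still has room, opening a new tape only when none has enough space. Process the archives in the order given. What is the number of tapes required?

tape 1: place A1 (165 GB), 235 GB left
tape 2: place A2 (357 GB), 43 GB left
tape 1: place A3 (55 GB), 180 GB left
tape 3: place A4 (209 GB), 191 GB left
tape 1: place A5 (40 GB), 140 GB left
tape 3: place A6 (149 GB), 42 GB left
tape 4: place A7 (381 GB), 19 GB left
tape 5: place A8 (297 GB), 103 GB left
tape 6: place A9 (286 GB), 114 GB left
Final tapes: [165,55,40] [357] [209,149] [381] [297] [286].

6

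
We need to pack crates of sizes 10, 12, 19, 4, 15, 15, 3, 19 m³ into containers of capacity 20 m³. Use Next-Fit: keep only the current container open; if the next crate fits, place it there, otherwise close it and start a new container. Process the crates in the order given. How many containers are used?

container 1: place 10 m³, 10 m³ left
container 2: place 12 m³, 8 m³ left
container 3: place 19 m³, 1 m³ left
container 4: place 4 m³, 16 m³ left
container 4: place 15 m³, 1 m³ left
container 5: place 15 m³, 5 m³ left
container 5: place 3 m³, 2 m³ left
container 6: place 19 m³, 1 m³ left
Final containers: [10] [12] [19] [4,15] [15,3] [19].

6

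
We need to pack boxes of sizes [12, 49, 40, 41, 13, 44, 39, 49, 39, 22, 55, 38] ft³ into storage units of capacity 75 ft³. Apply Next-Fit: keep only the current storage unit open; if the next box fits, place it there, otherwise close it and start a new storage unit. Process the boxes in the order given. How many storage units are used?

12 ft³ → storage unit 1 (remaining 63 ft³)
49 ft³ → storage unit 1 (remaining 14 ft³)
40 ft³ → storage unit 2 (remaining 35 ft³)
41 ft³ → storage unit 3 (remaining 34 ft³)
13 ft³ → storage unit 3 (remaining 21 ft³)
44 ft³ → storage unit 4 (remaining 31 ft³)
39 ft³ → storage unit 5 (remaining 36 ft³)
49 ft³ → storage unit 6 (remaining 26 ft³)
39 ft³ → storage unit 7 (remaining 36 ft³)
22 ft³ → storage unit 7 (remaining 14 ft³)
55 ft³ → storage unit 8 (remaining 20 ft³)
38 ft³ → storage unit 9 (remaining 37 ft³)

9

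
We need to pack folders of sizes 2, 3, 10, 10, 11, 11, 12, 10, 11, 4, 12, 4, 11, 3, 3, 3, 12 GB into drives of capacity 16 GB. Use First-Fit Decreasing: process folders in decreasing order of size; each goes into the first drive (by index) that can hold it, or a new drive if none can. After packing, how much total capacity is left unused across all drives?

28

Sorted descending: 12, 12, 12, 11, 11, 11, 11, 10, 10, 10, 4, 4, 3, 3, 3, 3, 2.
drive 1: place 12 GB, 4 GB left
drive 2: place 12 GB, 4 GB left
drive 3: place 12 GB, 4 GB left
drive 4: place 11 GB, 5 GB left
drive 5: place 11 GB, 5 GB left
drive 6: place 11 GB, 5 GB left
drive 7: place 11 GB, 5 GB left
drive 8: place 10 GB, 6 GB left
drive 9: place 10 GB, 6 GB left
drive 10: place 10 GB, 6 GB left
drive 1: place 4 GB, 0 GB left
drive 2: place 4 GB, 0 GB left
drive 3: place 3 GB, 1 GB left
drive 4: place 3 GB, 2 GB left
drive 5: place 3 GB, 2 GB left
drive 6: place 3 GB, 2 GB left
drive 4: place 2 GB, 0 GB left
10 drives × 16 GB = 160 GB; used 132 GB; unused 28 GB.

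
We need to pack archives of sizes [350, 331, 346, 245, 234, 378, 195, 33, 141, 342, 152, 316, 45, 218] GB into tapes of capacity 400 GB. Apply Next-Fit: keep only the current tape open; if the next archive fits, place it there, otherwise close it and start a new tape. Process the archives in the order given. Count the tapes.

tape 1: place 350 GB, 50 GB left
tape 2: place 331 GB, 69 GB left
tape 3: place 346 GB, 54 GB left
tape 4: place 245 GB, 155 GB left
tape 5: place 234 GB, 166 GB left
tape 6: place 378 GB, 22 GB left
tape 7: place 195 GB, 205 GB left
tape 7: place 33 GB, 172 GB left
tape 7: place 141 GB, 31 GB left
tape 8: place 342 GB, 58 GB left
tape 9: place 152 GB, 248 GB left
tape 10: place 316 GB, 84 GB left
tape 10: place 45 GB, 39 GB left
tape 11: place 218 GB, 182 GB left

11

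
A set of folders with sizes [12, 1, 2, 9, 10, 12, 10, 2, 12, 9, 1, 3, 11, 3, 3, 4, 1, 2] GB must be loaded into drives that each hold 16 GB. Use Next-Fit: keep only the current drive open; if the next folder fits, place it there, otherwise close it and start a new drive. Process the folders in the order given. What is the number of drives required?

9 drives

Put 12 GB in drive 1; 4 GB remain.
Put 1 GB in drive 1; 3 GB remain.
Put 2 GB in drive 1; 1 GB remain.
Put 9 GB in drive 2; 7 GB remain.
Put 10 GB in drive 3; 6 GB remain.
Put 12 GB in drive 4; 4 GB remain.
Put 10 GB in drive 5; 6 GB remain.
Put 2 GB in drive 5; 4 GB remain.
Put 12 GB in drive 6; 4 GB remain.
Put 9 GB in drive 7; 7 GB remain.
Put 1 GB in drive 7; 6 GB remain.
Put 3 GB in drive 7; 3 GB remain.
Put 11 GB in drive 8; 5 GB remain.
Put 3 GB in drive 8; 2 GB remain.
Put 3 GB in drive 9; 13 GB remain.
Put 4 GB in drive 9; 9 GB remain.
Put 1 GB in drive 9; 8 GB remain.
Put 2 GB in drive 9; 6 GB remain.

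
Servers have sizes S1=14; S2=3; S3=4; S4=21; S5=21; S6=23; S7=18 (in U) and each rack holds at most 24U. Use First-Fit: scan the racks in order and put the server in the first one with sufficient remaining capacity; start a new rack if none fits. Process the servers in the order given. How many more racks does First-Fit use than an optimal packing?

0

First-Fit: [14,3,4] [21] [21] [23] [18] → 5 racks.
Total size 104U; any packing needs at least ⌈104/24⌉ = 5 racks.
So 5 is already optimal.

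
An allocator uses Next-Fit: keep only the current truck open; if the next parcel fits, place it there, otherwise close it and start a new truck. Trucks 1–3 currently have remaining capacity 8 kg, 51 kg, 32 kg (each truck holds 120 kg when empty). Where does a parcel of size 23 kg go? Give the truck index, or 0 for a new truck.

3

Next-Fit only looks at truck 3, which has 32 kg free.
23 kg fits there.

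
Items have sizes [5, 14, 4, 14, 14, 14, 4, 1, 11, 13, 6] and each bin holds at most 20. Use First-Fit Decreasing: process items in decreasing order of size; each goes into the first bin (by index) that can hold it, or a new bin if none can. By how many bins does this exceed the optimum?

First-Fit Decreasing: [14,6] [14,5,1] [14,4] [14,4] [13] [11] → 6 bins.
6 items exceed 10 (half the capacity), and no two of those can share a bin, so at least 6 bins are needed.
So 6 is already optimal.

0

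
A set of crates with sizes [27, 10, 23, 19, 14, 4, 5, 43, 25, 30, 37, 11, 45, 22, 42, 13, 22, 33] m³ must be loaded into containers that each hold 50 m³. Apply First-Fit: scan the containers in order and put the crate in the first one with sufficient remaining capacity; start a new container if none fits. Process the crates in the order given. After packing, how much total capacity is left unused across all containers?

75

Put 27 m³ in container 1; 23 m³ remain.
Put 10 m³ in container 1; 13 m³ remain.
Put 23 m³ in container 2; 27 m³ remain.
Put 19 m³ in container 2; 8 m³ remain.
Put 14 m³ in container 3; 36 m³ remain.
Put 4 m³ in container 1; 9 m³ remain.
Put 5 m³ in container 1; 4 m³ remain.
Put 43 m³ in container 4; 7 m³ remain.
Put 25 m³ in container 3; 11 m³ remain.
Put 30 m³ in container 5; 20 m³ remain.
Put 37 m³ in container 6; 13 m³ remain.
Put 11 m³ in container 3; 0 m³ remain.
Put 45 m³ in container 7; 5 m³ remain.
Put 22 m³ in container 8; 28 m³ remain.
Put 42 m³ in container 9; 8 m³ remain.
Put 13 m³ in container 5; 7 m³ remain.
Put 22 m³ in container 8; 6 m³ remain.
Put 33 m³ in container 10; 17 m³ remain.
10 containers × 50 m³ = 500 m³; used 425 m³; unused 75 m³.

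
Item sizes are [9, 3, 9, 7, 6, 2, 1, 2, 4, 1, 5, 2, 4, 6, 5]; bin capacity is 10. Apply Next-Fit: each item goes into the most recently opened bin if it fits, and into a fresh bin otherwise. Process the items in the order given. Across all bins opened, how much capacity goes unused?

9 → bin 1 (remaining 1)
3 → bin 2 (remaining 7)
9 → bin 3 (remaining 1)
7 → bin 4 (remaining 3)
6 → bin 5 (remaining 4)
2 → bin 5 (remaining 2)
1 → bin 5 (remaining 1)
2 → bin 6 (remaining 8)
4 → bin 6 (remaining 4)
1 → bin 6 (remaining 3)
5 → bin 7 (remaining 5)
2 → bin 7 (remaining 3)
4 → bin 8 (remaining 6)
6 → bin 8 (remaining 0)
5 → bin 9 (remaining 5)
9 bins × 10 = 90; used 66; unused 24.

24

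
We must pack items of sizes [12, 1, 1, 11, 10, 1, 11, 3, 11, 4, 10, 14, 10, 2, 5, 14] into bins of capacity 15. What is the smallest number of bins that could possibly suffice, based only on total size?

8 bins

Total size = 12 + 1 + 1 + 11 + 10 + 1 + 11 + 3 + 11 + 4 + 10 + 14 + 10 + 2 + 5 + 14 = 120.
⌈120 / 15⌉ = 8.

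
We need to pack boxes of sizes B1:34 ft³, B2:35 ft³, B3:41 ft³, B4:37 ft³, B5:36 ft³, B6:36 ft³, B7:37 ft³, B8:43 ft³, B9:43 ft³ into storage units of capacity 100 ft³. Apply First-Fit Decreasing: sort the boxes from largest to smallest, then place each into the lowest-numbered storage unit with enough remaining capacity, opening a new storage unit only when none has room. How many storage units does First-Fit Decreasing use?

5 storage units

Sorted descending: 43, 43, 41, 37, 37, 36, 36, 35, 34.
Put 43 ft³ in storage unit 1; 57 ft³ remain.
Put 43 ft³ in storage unit 1; 14 ft³ remain.
Put 41 ft³ in storage unit 2; 59 ft³ remain.
Put 37 ft³ in storage unit 2; 22 ft³ remain.
Put 37 ft³ in storage unit 3; 63 ft³ remain.
Put 36 ft³ in storage unit 3; 27 ft³ remain.
Put 36 ft³ in storage unit 4; 64 ft³ remain.
Put 35 ft³ in storage unit 4; 29 ft³ remain.
Put 34 ft³ in storage unit 5; 66 ft³ remain.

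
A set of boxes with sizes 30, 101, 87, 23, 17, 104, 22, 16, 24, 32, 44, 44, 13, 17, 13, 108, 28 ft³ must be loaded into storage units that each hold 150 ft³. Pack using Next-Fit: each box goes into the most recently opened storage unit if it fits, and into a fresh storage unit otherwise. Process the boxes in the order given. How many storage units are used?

30 ft³ → storage unit 1 (remaining 120 ft³)
101 ft³ → storage unit 1 (remaining 19 ft³)
87 ft³ → storage unit 2 (remaining 63 ft³)
23 ft³ → storage unit 2 (remaining 40 ft³)
17 ft³ → storage unit 2 (remaining 23 ft³)
104 ft³ → storage unit 3 (remaining 46 ft³)
22 ft³ → storage unit 3 (remaining 24 ft³)
16 ft³ → storage unit 3 (remaining 8 ft³)
24 ft³ → storage unit 4 (remaining 126 ft³)
32 ft³ → storage unit 4 (remaining 94 ft³)
44 ft³ → storage unit 4 (remaining 50 ft³)
44 ft³ → storage unit 4 (remaining 6 ft³)
13 ft³ → storage unit 5 (remaining 137 ft³)
17 ft³ → storage unit 5 (remaining 120 ft³)
13 ft³ → storage unit 5 (remaining 107 ft³)
108 ft³ → storage unit 6 (remaining 42 ft³)
28 ft³ → storage unit 6 (remaining 14 ft³)

6 storage units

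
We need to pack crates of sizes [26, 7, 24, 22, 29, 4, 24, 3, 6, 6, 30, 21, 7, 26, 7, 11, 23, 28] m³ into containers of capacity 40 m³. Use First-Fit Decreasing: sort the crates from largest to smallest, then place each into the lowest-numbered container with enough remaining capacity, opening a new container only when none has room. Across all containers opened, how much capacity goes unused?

96

Sorted descending: 30, 29, 28, 26, 26, 24, 24, 23, 22, 21, 11, 7, 7, 7, 6, 6, 4, 3.
container 1: place 30 m³, 10 m³ left
container 2: place 29 m³, 11 m³ left
container 3: place 28 m³, 12 m³ left
container 4: place 26 m³, 14 m³ left
container 5: place 26 m³, 14 m³ left
container 6: place 24 m³, 16 m³ left
container 7: place 24 m³, 16 m³ left
container 8: place 23 m³, 17 m³ left
container 9: place 22 m³, 18 m³ left
container 10: place 21 m³, 19 m³ left
container 2: place 11 m³, 0 m³ left
container 1: place 7 m³, 3 m³ left
container 3: place 7 m³, 5 m³ left
container 4: place 7 m³, 7 m³ left
container 4: place 6 m³, 1 m³ left
container 5: place 6 m³, 8 m³ left
container 3: place 4 m³, 1 m³ left
container 1: place 3 m³, 0 m³ left
10 containers × 40 m³ = 400 m³; used 304 m³; unused 96 m³.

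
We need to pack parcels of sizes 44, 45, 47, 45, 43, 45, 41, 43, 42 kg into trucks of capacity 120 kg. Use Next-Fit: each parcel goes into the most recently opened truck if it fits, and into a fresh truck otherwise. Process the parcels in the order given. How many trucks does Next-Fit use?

5

Put 44 kg in truck 1; 76 kg remain.
Put 45 kg in truck 1; 31 kg remain.
Put 47 kg in truck 2; 73 kg remain.
Put 45 kg in truck 2; 28 kg remain.
Put 43 kg in truck 3; 77 kg remain.
Put 45 kg in truck 3; 32 kg remain.
Put 41 kg in truck 4; 79 kg remain.
Put 43 kg in truck 4; 36 kg remain.
Put 42 kg in truck 5; 78 kg remain.
Final trucks: [44,45] [47,45] [43,45] [41,43] [42].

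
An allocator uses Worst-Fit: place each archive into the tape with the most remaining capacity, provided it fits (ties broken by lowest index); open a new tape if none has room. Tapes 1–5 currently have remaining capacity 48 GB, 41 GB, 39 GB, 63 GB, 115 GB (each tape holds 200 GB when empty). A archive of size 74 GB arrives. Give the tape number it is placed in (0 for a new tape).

Tapes with room: tape 5 (115 GB).
Most room is tape 5 with 115 GB free.

5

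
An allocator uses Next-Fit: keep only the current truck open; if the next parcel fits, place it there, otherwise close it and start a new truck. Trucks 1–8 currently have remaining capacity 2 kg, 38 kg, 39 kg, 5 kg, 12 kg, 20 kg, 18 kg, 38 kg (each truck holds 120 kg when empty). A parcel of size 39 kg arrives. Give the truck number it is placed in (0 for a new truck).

Next-Fit only looks at truck 8, which has 38 kg free.
39 kg does not fit, so a new truck is opened.

0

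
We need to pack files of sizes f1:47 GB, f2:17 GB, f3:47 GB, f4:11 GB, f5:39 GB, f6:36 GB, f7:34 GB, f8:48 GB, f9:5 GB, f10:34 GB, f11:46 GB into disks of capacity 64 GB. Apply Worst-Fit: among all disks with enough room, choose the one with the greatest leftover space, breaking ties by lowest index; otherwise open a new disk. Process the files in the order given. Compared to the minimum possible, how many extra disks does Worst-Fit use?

0

Worst-Fit: [47,17] [47,11] [39] [36] [34,5] [48] [34] [46] → 8 disks.
8 files exceed 32 GB (half the capacity), and no two of those can share a disk, so at least 8 disks are needed.
So 8 is already optimal.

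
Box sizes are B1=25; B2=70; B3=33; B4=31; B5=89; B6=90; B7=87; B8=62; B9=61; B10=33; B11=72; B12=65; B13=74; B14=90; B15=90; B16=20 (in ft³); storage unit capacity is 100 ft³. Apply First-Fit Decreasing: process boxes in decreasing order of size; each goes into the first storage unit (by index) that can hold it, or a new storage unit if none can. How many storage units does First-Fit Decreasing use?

11 storage units

Sorted descending: 90, 90, 90, 89, 87, 74, 72, 70, 65, 62, 61, 33, 33, 31, 25, 20.
storage unit 1: place 90 ft³, 10 ft³ left
storage unit 2: place 90 ft³, 10 ft³ left
storage unit 3: place 90 ft³, 10 ft³ left
storage unit 4: place 89 ft³, 11 ft³ left
storage unit 5: place 87 ft³, 13 ft³ left
storage unit 6: place 74 ft³, 26 ft³ left
storage unit 7: place 72 ft³, 28 ft³ left
storage unit 8: place 70 ft³, 30 ft³ left
storage unit 9: place 65 ft³, 35 ft³ left
storage unit 10: place 62 ft³, 38 ft³ left
storage unit 11: place 61 ft³, 39 ft³ left
storage unit 9: place 33 ft³, 2 ft³ left
storage unit 10: place 33 ft³, 5 ft³ left
storage unit 11: place 31 ft³, 8 ft³ left
storage unit 6: place 25 ft³, 1 ft³ left
storage unit 7: place 20 ft³, 8 ft³ left
Final storage units: [90] [90] [90] [89] [87] [74,25] [72,20] [70] [65,33] [62,33] [61,31].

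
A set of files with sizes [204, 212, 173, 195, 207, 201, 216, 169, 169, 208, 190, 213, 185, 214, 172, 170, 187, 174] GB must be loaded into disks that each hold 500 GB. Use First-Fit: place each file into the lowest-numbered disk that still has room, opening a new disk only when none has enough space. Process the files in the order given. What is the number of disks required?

9

204 GB → disk 1 (remaining 296 GB)
212 GB → disk 1 (remaining 84 GB)
173 GB → disk 2 (remaining 327 GB)
195 GB → disk 2 (remaining 132 GB)
207 GB → disk 3 (remaining 293 GB)
201 GB → disk 3 (remaining 92 GB)
216 GB → disk 4 (remaining 284 GB)
169 GB → disk 4 (remaining 115 GB)
169 GB → disk 5 (remaining 331 GB)
208 GB → disk 5 (remaining 123 GB)
190 GB → disk 6 (remaining 310 GB)
213 GB → disk 6 (remaining 97 GB)
185 GB → disk 7 (remaining 315 GB)
214 GB → disk 7 (remaining 101 GB)
172 GB → disk 8 (remaining 328 GB)
170 GB → disk 8 (remaining 158 GB)
187 GB → disk 9 (remaining 313 GB)
174 GB → disk 9 (remaining 139 GB)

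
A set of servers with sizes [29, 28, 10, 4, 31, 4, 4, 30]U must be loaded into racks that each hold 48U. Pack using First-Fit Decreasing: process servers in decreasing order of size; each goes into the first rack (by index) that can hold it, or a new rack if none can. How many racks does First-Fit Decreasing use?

Sorted descending: 31, 30, 29, 28, 10, 4, 4, 4.
Put 31U in rack 1; 17U remain.
Put 30U in rack 2; 18U remain.
Put 29U in rack 3; 19U remain.
Put 28U in rack 4; 20U remain.
Put 10U in rack 1; 7U remain.
Put 4U in rack 1; 3U remain.
Put 4U in rack 2; 14U remain.
Put 4U in rack 2; 10U remain.

4 racks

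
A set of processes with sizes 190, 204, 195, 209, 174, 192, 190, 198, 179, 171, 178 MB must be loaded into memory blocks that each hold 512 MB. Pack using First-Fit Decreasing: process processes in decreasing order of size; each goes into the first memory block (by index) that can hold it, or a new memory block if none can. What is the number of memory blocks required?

6 memory blocks

Sorted descending: 209, 204, 198, 195, 192, 190, 190, 179, 178, 174, 171.
209 MB → memory block 1 (remaining 303 MB)
204 MB → memory block 1 (remaining 99 MB)
198 MB → memory block 2 (remaining 314 MB)
195 MB → memory block 2 (remaining 119 MB)
192 MB → memory block 3 (remaining 320 MB)
190 MB → memory block 3 (remaining 130 MB)
190 MB → memory block 4 (remaining 322 MB)
179 MB → memory block 4 (remaining 143 MB)
178 MB → memory block 5 (remaining 334 MB)
174 MB → memory block 5 (remaining 160 MB)
171 MB → memory block 6 (remaining 341 MB)
Final memory blocks: [209,204] [198,195] [192,190] [190,179] [178,174] [171].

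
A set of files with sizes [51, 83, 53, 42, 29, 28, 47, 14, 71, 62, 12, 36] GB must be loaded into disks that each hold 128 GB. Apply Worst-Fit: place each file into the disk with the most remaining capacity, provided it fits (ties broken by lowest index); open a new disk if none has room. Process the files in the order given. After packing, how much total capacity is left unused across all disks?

112

Put 51 GB in disk 1; 77 GB remain.
Put 83 GB in disk 2; 45 GB remain.
Put 53 GB in disk 1; 24 GB remain.
Put 42 GB in disk 2; 3 GB remain.
Put 29 GB in disk 3; 99 GB remain.
Put 28 GB in disk 3; 71 GB remain.
Put 47 GB in disk 3; 24 GB remain.
Put 14 GB in disk 1; 10 GB remain.
Put 71 GB in disk 4; 57 GB remain.
Put 62 GB in disk 5; 66 GB remain.
Put 12 GB in disk 5; 54 GB remain.
Put 36 GB in disk 4; 21 GB remain.
5 disks × 128 GB = 640 GB; used 528 GB; unused 112 GB.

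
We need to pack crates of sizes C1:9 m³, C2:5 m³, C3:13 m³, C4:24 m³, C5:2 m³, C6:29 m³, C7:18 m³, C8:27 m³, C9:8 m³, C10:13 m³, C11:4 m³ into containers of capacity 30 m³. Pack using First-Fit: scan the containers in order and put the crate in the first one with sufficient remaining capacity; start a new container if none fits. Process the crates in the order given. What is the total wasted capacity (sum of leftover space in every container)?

28

container 1: place C1 (9 m³), 21 m³ left
container 1: place C2 (5 m³), 16 m³ left
container 1: place C3 (13 m³), 3 m³ left
container 2: place C4 (24 m³), 6 m³ left
container 1: place C5 (2 m³), 1 m³ left
container 3: place C6 (29 m³), 1 m³ left
container 4: place C7 (18 m³), 12 m³ left
container 5: place C8 (27 m³), 3 m³ left
container 4: place C9 (8 m³), 4 m³ left
container 6: place C10 (13 m³), 17 m³ left
container 2: place C11 (4 m³), 2 m³ left
6 containers × 30 m³ = 180 m³; used 152 m³; unused 28 m³.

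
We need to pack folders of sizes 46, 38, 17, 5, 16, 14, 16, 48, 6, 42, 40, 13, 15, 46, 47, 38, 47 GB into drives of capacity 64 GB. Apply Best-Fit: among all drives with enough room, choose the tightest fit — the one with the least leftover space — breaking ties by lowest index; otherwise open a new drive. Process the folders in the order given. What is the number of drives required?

drive 1: place 46 GB, 18 GB left
drive 2: place 38 GB, 26 GB left
drive 1: place 17 GB, 1 GB left
drive 2: place 5 GB, 21 GB left
drive 2: place 16 GB, 5 GB left
drive 3: place 14 GB, 50 GB left
drive 3: place 16 GB, 34 GB left
drive 4: place 48 GB, 16 GB left
drive 4: place 6 GB, 10 GB left
drive 5: place 42 GB, 22 GB left
drive 6: place 40 GB, 24 GB left
drive 5: place 13 GB, 9 GB left
drive 6: place 15 GB, 9 GB left
drive 7: place 46 GB, 18 GB left
drive 8: place 47 GB, 17 GB left
drive 9: place 38 GB, 26 GB left
drive 10: place 47 GB, 17 GB left
Final drives: [46,17] [38,5,16] [14,16] [48,6] [42,13] [40,15] [46] [47] [38] [47].

10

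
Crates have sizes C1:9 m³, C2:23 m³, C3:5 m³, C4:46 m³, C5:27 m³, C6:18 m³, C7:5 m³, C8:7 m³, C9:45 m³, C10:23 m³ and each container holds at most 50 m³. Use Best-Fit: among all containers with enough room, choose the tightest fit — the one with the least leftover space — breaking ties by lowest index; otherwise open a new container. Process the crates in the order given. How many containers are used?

Put C1 (9 m³) in container 1; 41 m³ remain.
Put C2 (23 m³) in container 1; 18 m³ remain.
Put C3 (5 m³) in container 1; 13 m³ remain.
Put C4 (46 m³) in container 2; 4 m³ remain.
Put C5 (27 m³) in container 3; 23 m³ remain.
Put C6 (18 m³) in container 3; 5 m³ remain.
Put C7 (5 m³) in container 3; 0 m³ remain.
Put C8 (7 m³) in container 1; 6 m³ remain.
Put C9 (45 m³) in container 4; 5 m³ remain.
Put C10 (23 m³) in container 5; 27 m³ remain.

5 containers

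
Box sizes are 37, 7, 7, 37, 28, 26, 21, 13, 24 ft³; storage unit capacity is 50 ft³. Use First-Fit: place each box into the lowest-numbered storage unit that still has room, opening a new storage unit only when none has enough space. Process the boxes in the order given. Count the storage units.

5 storage units

37 ft³ → storage unit 1 (remaining 13 ft³)
7 ft³ → storage unit 1 (remaining 6 ft³)
7 ft³ → storage unit 2 (remaining 43 ft³)
37 ft³ → storage unit 2 (remaining 6 ft³)
28 ft³ → storage unit 3 (remaining 22 ft³)
26 ft³ → storage unit 4 (remaining 24 ft³)
21 ft³ → storage unit 3 (remaining 1 ft³)
13 ft³ → storage unit 4 (remaining 11 ft³)
24 ft³ → storage unit 5 (remaining 26 ft³)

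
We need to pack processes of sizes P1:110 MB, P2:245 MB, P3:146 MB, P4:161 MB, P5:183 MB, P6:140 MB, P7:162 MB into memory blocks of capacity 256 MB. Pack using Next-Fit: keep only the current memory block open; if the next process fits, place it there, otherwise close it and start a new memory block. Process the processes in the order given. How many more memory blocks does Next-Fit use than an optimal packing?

Next-Fit: [110] [245] [146] [161] [183] [140] [162] → 7 memory blocks.
6 processes exceed 128 MB (half the capacity), and no two of those can share a memory block, so at least 6 memory blocks are needed.
An optimal packing achieves that bound: [245] [183] [162] [161] [146,110] [140] → 6 memory blocks.
Excess: 7 − 6 = 1.

1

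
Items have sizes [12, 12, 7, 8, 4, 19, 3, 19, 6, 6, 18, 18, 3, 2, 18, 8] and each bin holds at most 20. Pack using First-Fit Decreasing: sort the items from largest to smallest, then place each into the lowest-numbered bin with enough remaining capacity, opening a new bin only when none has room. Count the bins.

Sorted descending: 19, 19, 18, 18, 18, 12, 12, 8, 8, 7, 6, 6, 4, 3, 3, 2.
bin 1: place 19, 1 left
bin 2: place 19, 1 left
bin 3: place 18, 2 left
bin 4: place 18, 2 left
bin 5: place 18, 2 left
bin 6: place 12, 8 left
bin 7: place 12, 8 left
bin 6: place 8, 0 left
bin 7: place 8, 0 left
bin 8: place 7, 13 left
bin 8: place 6, 7 left
bin 8: place 6, 1 left
bin 9: place 4, 16 left
bin 9: place 3, 13 left
bin 9: place 3, 10 left
bin 3: place 2, 0 left
Final bins: [19] [19] [18,2] [18] [18] [12,8] [12,8] [7,6,6] [4,3,3].

9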